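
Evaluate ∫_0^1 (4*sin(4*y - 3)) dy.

cos(3) - cos(1)

Let u = 4*y - 3, so du = 4 dy. When y = 0, u = -3; when y = 1, u = 1.
The integral becomes ∫ sin(u) du from -3 to 1, with antiderivative -cos(u).
Back in y: F(y) = -cos(4*y - 3).
Then F(1) - F(0) = (-cos(1)) - (-cos(3)) = cos(3) - cos(1).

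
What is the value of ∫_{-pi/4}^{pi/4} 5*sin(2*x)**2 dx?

Use the identity sin^2(2*x) = (1 - cos(4*x))/2.
An antiderivative is F(x) = 5*x/2 - 5*sin(4*x)/8.
Then F(pi/4) - F(-pi/4) = (5*pi/8) - (-5*pi/8) = 5*pi/4.

5*pi/4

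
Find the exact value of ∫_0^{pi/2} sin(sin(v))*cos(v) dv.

Let u = sin(v), so du = cos(v) dv. When v = 0, u = 0; when v = pi/2, u = 1.
The integral becomes ∫ sin(u) du from 0 to 1, with antiderivative -cos(u).
Back in v: F(v) = -cos(sin(v)).
Then F(pi/2) - F(0) = (-cos(1)) - (-1) = 1 - cos(1).

1 - cos(1)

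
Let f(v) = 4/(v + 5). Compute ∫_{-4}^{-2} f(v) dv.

log(81)

An antiderivative is F(v) = 4*log(v + 5).
Then F(-2) - F(-4) = (log(81)) - (0) = log(81).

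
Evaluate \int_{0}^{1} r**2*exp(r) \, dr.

Integrate by parts twice (u = r^2, dv = exp(r) dr).
An antiderivative is F(r) = (r**2 - 2*r + 2)*exp(r).
Then F(1) - F(0) = (E) - (2) = -2 + E.

-2 + E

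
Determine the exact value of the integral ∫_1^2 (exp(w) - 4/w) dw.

An antiderivative is F(w) = exp(w) - 4*log(w).
Then F(2) - F(1) = (-log(16) + exp(2)) - (exp(1)) = -log(16) - exp(1) + exp(2).

-log(16) - exp(1) + exp(2)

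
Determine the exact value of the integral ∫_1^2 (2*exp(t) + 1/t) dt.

-2*exp(1) + log(2) + 2*exp(2)

An antiderivative is F(t) = 2*exp(t) + log(t).
Then F(2) - F(1) = (log(2) + 2*exp(2)) - (2*exp(1)) = -2*exp(1) + log(2) + 2*exp(2).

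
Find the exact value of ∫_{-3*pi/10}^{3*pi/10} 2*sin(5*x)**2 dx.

Use the identity sin^2(5*x) = (1 - cos(10*x))/2.
An antiderivative is F(x) = x - sin(10*x)/10.
Then F(3*pi/10) - F(-3*pi/10) = (3*pi/10) - (-3*pi/10) = 3*pi/5.

3*pi/5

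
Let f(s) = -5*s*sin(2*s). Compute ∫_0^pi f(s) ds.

Integrate by parts once (u = s, dv = -5*sin(2*s) ds).
An antiderivative is F(s) = 5*s*cos(2*s)/2 - 5*sin(2*s)/4.
Then F(pi) - F(0) = (5*pi/2) - (0) = 5*pi/2.

5*pi/2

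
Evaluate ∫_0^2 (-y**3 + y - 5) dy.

By the power rule, an antiderivative is F(y) = -y**4/4 + y**2/2 - 5*y.
Then F(2) - F(0) = (-12) - (0) = -12.

-12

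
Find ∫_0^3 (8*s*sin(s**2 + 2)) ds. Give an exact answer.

Let u = s**2 + 2, so du = 2*s ds. When s = 0, u = 2; when s = 3, u = 11.
The integral becomes 4·∫ sin(u) du from 2 to 11, with antiderivative -4*cos(u).
Back in s: F(s) = -4*cos(s**2 + 2).
Then F(3) - F(0) = (-4*cos(11)) - (-4*cos(2)) = 4*cos(2) - 4*cos(11).

4*cos(2) - 4*cos(11)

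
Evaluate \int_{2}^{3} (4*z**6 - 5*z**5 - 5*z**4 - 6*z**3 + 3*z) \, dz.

13499/42

By the power rule, an antiderivative is F(z) = 4*z**7/7 - 5*z**6/6 - z**5 - 3*z**4/2 + 3*z**2/2.
Then F(3) - F(2) = (4077/14) - (-634/21) = 13499/42.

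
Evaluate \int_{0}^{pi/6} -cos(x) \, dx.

An antiderivative is F(x) = -sin(x).
Then F(pi/6) - F(0) = (-1/2) - (0) = -1/2.

-1/2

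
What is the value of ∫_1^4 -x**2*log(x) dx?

7 - 128*log(2)/3

Integrate by parts once (u = ln x, dv = -x**2 dx).
An antiderivative is F(x) = -x**3*(3*log(x) - 1)/9.
Then F(4) - F(1) = (64/9 - 128*log(2)/3) - (1/9) = 7 - 128*log(2)/3.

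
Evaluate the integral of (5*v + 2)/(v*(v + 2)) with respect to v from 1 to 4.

Factor the denominator: v**2 + 2*v = (v + 2)v.
Partial fractions: (5*v + 2)/(v*(v + 2)) = 4/(v + 2) + 1/v.
An antiderivative is F(v) = log(v) + 4*log(v + 2).
Then F(4) - F(1) = (6*log(2) + 4*log(3)) - (log(81)) = log(64).

log(64)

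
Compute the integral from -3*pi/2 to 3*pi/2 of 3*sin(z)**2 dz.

Use the identity sin^2(z) = (1 - cos(2*z))/2.
An antiderivative is F(z) = 3*z/2 - 3*sin(2*z)/4.
Then F(3*pi/2) - F(-3*pi/2) = (9*pi/4) - (-9*pi/4) = 9*pi/2.

9*pi/2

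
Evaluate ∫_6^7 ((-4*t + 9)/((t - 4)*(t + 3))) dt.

-3*log(5) - 2*log(2) + 5*log(3)

Factor the denominator: t**2 - t - 12 = (t + 3)(t - 4).
Partial fractions: (-4*t + 9)/((t - 4)*(t + 3)) = -3/(t + 3) - 1/(t - 4).
An antiderivative is F(t) = -log(t - 4) - 3*log(t + 3).
Then F(7) - F(6) = (-3*log(5) - 3*log(2) - log(3)) - (-6*log(3) - log(2)) = -3*log(5) - 2*log(2) + 5*log(3).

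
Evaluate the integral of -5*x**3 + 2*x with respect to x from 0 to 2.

By the power rule, an antiderivative is F(x) = -5*x**4/4 + x**2.
Then F(2) - F(0) = (-16) - (0) = -16.

-16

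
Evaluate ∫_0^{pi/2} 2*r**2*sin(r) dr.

-4 + 2*pi

Integrate by parts twice (u = r^2, dv = 2*sin(r) dr).
An antiderivative is F(r) = -2*r**2*cos(r) + 4*r*sin(r) + 4*cos(r).
Then F(pi/2) - F(0) = (2*pi) - (4) = -4 + 2*pi.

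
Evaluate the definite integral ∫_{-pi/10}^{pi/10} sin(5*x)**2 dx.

pi/10

Use the identity sin^2(5*x) = (1 - cos(10*x))/2.
An antiderivative is F(x) = x/2 - sin(10*x)/20.
Then F(pi/10) - F(-pi/10) = (pi/20) - (-pi/20) = pi/10.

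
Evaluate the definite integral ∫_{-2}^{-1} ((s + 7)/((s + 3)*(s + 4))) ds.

-3*log(3) + 7*log(2)

Factor the denominator: s**2 + 7*s + 12 = (s + 4)(s + 3).
Partial fractions: (s + 7)/((s + 3)*(s + 4)) = -3/(s + 4) + 4/(s + 3).
An antiderivative is F(s) = 4*log(s + 3) - 3*log(s + 4).
Then F(-1) - F(-2) = (log(16/27)) - (-log(8)) = -3*log(3) + 7*log(2).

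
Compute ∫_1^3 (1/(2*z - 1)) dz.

log(5)/2

An antiderivative is F(z) = log(2*z - 1)/2.
Then F(3) - F(1) = (log(5)/2) - (0) = log(5)/2.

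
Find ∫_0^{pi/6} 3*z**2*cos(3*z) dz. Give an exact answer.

Integrate by parts twice (u = z^2, dv = 3*cos(3*z) dz).
An antiderivative is F(z) = z**2*sin(3*z) + 2*z*cos(3*z)/3 - 2*sin(3*z)/9.
Then F(pi/6) - F(0) = (-2/9 + pi**2/36) - (0) = -2/9 + pi**2/36.

-2/9 + pi**2/36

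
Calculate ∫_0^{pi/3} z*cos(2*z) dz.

Integrate by parts once (u = z, dv = cos(2*z) dz).
An antiderivative is F(z) = z*sin(2*z)/2 + cos(2*z)/4.
Then F(pi/3) - F(0) = (-1/8 + sqrt(3)*pi/12) - (1/4) = -3/8 + sqrt(3)*pi/12.

-3/8 + sqrt(3)*pi/12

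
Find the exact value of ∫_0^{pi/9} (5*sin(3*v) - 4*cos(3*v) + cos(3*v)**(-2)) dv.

An antiderivative is F(v) = -4*sin(3*v)/3 - 5*cos(3*v)/3 + tan(3*v)/3.
Then F(pi/9) - F(0) = (-5/6 - sqrt(3)/3) - (-5/3) = 5/6 - sqrt(3)/3.

5/6 - sqrt(3)/3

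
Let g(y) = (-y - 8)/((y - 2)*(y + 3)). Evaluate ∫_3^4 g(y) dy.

log(7/24)

Factor the denominator: y**2 + y - 6 = (y + 3)(y - 2).
Partial fractions: (-y - 8)/((y - 2)*(y + 3)) = 1/(y + 3) - 2/(y - 2).
An antiderivative is F(y) = -2*log(y - 2) + log(y + 3).
Then F(4) - F(3) = (log(7/4)) - (log(6)) = log(7/24).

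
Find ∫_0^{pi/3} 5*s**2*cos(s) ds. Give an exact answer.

-5*sqrt(3) + 5*sqrt(3)*pi**2/18 + 5*pi/3

Integrate by parts twice (u = s^2, dv = 5*cos(s) ds).
An antiderivative is F(s) = 5*s**2*sin(s) + 10*s*cos(s) - 10*sin(s).
Then F(pi/3) - F(0) = (-5*sqrt(3) + 5*sqrt(3)*pi**2/18 + 5*pi/3) - (0) = -5*sqrt(3) + 5*sqrt(3)*pi**2/18 + 5*pi/3.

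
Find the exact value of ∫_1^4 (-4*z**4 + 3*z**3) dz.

-12543/20

By the power rule, an antiderivative is F(z) = -4*z**5/5 + 3*z**4/4.
Then F(4) - F(1) = (-3136/5) - (-1/20) = -12543/20.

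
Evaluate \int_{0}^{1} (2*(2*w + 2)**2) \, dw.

Let u = 2*w + 2, so du = 2 dw. When w = 0, u = 2; when w = 1, u = 4.
The integral becomes ∫ u**2 du from 2 to 4, with antiderivative u**3/3.
Back in w: F(w) = (2*w + 2)**3/3.
Then F(1) - F(0) = (64/3) - (8/3) = 56/3.

56/3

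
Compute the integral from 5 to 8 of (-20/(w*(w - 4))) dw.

-5*log(5) + 5*log(2)

Factor the denominator: w**2 - 4*w = w(w - 4).
Partial fractions: -20/(w*(w - 4)) = 5/w - 5/(w - 4).
An antiderivative is F(w) = 5*log(w) - 5*log(w - 4).
Then F(8) - F(5) = (log(32)) - (5*log(5)) = -5*log(5) + 5*log(2).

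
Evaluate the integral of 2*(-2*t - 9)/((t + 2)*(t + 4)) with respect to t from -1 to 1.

-6*log(3) + log(5)

Factor the denominator: t**2 + 6*t + 8 = (t + 4)(t + 2).
Partial fractions: 2*(-2*t - 9)/((t + 2)*(t + 4)) = 1/(t + 4) - 5/(t + 2).
An antiderivative is F(t) = -5*log(t + 2) + log(t + 4).
Then F(1) - F(-1) = (-5*log(3) + log(5)) - (log(3)) = -6*log(3) + log(5).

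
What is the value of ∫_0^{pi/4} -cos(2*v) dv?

An antiderivative is F(v) = -sin(2*v)/2.
Then F(pi/4) - F(0) = (-1/2) - (0) = -1/2.

-1/2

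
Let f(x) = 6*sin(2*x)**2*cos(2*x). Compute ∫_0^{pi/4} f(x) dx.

Let u = sin(2*x), so du = 2*cos(2*x) dx. When x = 0, u = 0; when x = pi/4, u = 1.
The integral becomes 3·∫ u**2 du from 0 to 1, with antiderivative u**3.
Back in x: F(x) = sin(2*x)**3.
Then F(pi/4) - F(0) = (1) - (0) = 1.

1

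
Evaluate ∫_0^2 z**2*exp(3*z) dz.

-2/27 + 26*exp(6)/27

Integrate by parts twice (u = z^2, dv = exp(3*z) dz).
An antiderivative is F(z) = (9*z**2 - 6*z + 2)*exp(3*z)/27.
Then F(2) - F(0) = (26*exp(6)/27) - (2/27) = -2/27 + 26*exp(6)/27.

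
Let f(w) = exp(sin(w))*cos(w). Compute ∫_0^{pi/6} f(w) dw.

Let u = sin(w), so du = cos(w) dw. When w = 0, u = 0; when w = pi/6, u = 1/2.
The integral becomes ∫ exp(u) du from 0 to 1/2, with antiderivative exp(u).
Back in w: F(w) = exp(sin(w)).
Then F(pi/6) - F(0) = (exp(1/2)) - (1) = -1 + exp(1/2).

-1 + exp(1/2)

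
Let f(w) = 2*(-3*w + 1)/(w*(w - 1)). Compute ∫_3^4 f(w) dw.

-log(9)

Factor the denominator: w**2 - w = w(w - 1).
Partial fractions: 2*(-3*w + 1)/(w*(w - 1)) = -2/w - 4/(w - 1).
An antiderivative is F(w) = -2*log(w) - 4*log(w - 1).
Then F(4) - F(3) = (-4*log(3) - 4*log(2)) - (-4*log(2) - 2*log(3)) = -log(9).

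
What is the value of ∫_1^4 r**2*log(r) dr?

-7 + 128*log(2)/3

Integrate by parts once (u = ln r, dv = r**2 dr).
An antiderivative is F(r) = r**3*(3*log(r) - 1)/9.
Then F(4) - F(1) = (-64/9 + 128*log(2)/3) - (-1/9) = -7 + 128*log(2)/3.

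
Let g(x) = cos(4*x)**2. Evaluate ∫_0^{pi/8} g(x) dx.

pi/16

Use the identity cos^2(4*x) = (1 + cos(8*x))/2.
An antiderivative is F(x) = x/2 + sin(8*x)/16.
Then F(pi/8) - F(0) = (pi/16) - (0) = pi/16.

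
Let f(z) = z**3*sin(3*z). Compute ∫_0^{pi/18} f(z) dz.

-1/27 - sqrt(3)*pi**3/34992 + pi**2/1944 + sqrt(3)*pi/162

Integrate by parts 3 times (u = z^3, dv = sin(3*z) dz).
An antiderivative is F(z) = -z**3*cos(3*z)/3 + z**2*sin(3*z)/3 + 2*z*cos(3*z)/9 - 2*sin(3*z)/27.
Then F(pi/18) - F(0) = (-1/27 - sqrt(3)*pi**3/34992 + pi**2/1944 + sqrt(3)*pi/162) - (0) = -1/27 - sqrt(3)*pi**3/34992 + pi**2/1944 + sqrt(3)*pi/162.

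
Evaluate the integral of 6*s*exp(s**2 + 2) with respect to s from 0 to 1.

-3*(1 - exp(1))*exp(2)

Let u = s**2 + 2, so du = 2*s ds. When s = 0, u = 2; when s = 1, u = 3.
The integral becomes 3·∫ exp(u) du from 2 to 3, with antiderivative 3*exp(u).
Back in s: F(s) = 3*exp(s**2 + 2).
Then F(1) - F(0) = (3*exp(3)) - (3*exp(2)) = -3*(1 - exp(1))*exp(2).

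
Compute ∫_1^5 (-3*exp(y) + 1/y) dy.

-3*exp(5) + log(5) + 3*exp(1)

An antiderivative is F(y) = -3*exp(y) + log(y).
Then F(5) - F(1) = (-3*exp(5) + log(5)) - (-3*exp(1)) = -3*exp(5) + log(5) + 3*exp(1).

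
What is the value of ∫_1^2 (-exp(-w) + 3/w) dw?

An antiderivative is F(w) = 3*log(w) + exp(-w).
Then F(2) - F(1) = (exp(-2) + 3*log(2)) - (exp(-1)) = -exp(-1) + exp(-2) + 3*log(2).

-exp(-1) + exp(-2) + 3*log(2)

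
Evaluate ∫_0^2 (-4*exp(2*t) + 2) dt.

An antiderivative is F(t) = -2*exp(2*t) + 2*t.
Then F(2) - F(0) = (4 - 2*exp(4)) - (-2) = 6 - 2*exp(4).

6 - 2*exp(4)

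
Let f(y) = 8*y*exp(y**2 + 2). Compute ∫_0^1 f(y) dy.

-4*(1 - exp(1))*exp(2)

Let u = y**2 + 2, so du = 2*y dy. When y = 0, u = 2; when y = 1, u = 3.
The integral becomes 4·∫ exp(u) du from 2 to 3, with antiderivative 4*exp(u).
Back in y: F(y) = 4*exp(y**2 + 2).
Then F(1) - F(0) = (4*exp(3)) - (4*exp(2)) = -4*(1 - exp(1))*exp(2).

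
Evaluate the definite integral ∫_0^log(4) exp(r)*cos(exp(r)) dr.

Let u = exp(r), so du = exp(r) dr. When r = 0, u = 1; when r = log(4), u = 4.
The integral becomes ∫ cos(u) du from 1 to 4, with antiderivative sin(u).
Back in r: F(r) = sin(exp(r)).
Then F(log(4)) - F(0) = (sin(4)) - (sin(1)) = -sin(1) + sin(4).

-sin(1) + sin(4)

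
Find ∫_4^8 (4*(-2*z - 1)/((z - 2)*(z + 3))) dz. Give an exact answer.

-4*log(11) - 4*log(3) + 4*log(7)

Factor the denominator: z**2 + z - 6 = (z + 3)(z - 2).
Partial fractions: 4*(-2*z - 1)/((z - 2)*(z + 3)) = -4/(z + 3) - 4/(z - 2).
An antiderivative is F(z) = -4*log(z - 2) - 4*log(z + 3).
Then F(8) - F(4) = (-4*log(11) - 4*log(3) - 4*log(2)) - (-4*log(7) - 4*log(2)) = -4*log(11) - 4*log(3) + 4*log(7).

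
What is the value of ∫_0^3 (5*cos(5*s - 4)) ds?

Let u = 5*s - 4, so du = 5 ds. When s = 0, u = -4; when s = 3, u = 11.
The integral becomes ∫ cos(u) du from -4 to 11, with antiderivative sin(u).
Back in s: F(s) = sin(5*s - 4).
Then F(3) - F(0) = (sin(11)) - (-sin(4)) = sin(11) + sin(4).

sin(11) + sin(4)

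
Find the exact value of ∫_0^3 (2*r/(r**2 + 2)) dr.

log(11/2)

Let u = r**2 + 2, so du = 2*r dr. When r = 0, u = 2; when r = 3, u = 11.
The integral becomes ∫ 1/u du from 2 to 11, with antiderivative log(u).
Back in r: F(r) = log(r**2 + 2).
Then F(3) - F(0) = (log(11)) - (log(2)) = log(11/2).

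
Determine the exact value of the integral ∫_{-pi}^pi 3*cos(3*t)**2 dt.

3*pi

Use the identity cos^2(3*t) = (1 + cos(6*t))/2.
An antiderivative is F(t) = 3*t/2 + sin(6*t)/4.
Then F(pi) - F(-pi) = (3*pi/2) - (-3*pi/2) = 3*pi.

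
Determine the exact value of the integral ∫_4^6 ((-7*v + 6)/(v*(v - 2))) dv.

-log(54)

Factor the denominator: v**2 - 2*v = v(v - 2).
Partial fractions: (-7*v + 6)/(v*(v - 2)) = -3/v - 4/(v - 2).
An antiderivative is F(v) = -3*log(v) - 4*log(v - 2).
Then F(6) - F(4) = (-11*log(2) - 3*log(3)) - (-10*log(2)) = -log(54).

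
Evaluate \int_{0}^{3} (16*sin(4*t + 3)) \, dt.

Let u = 4*t + 3, so du = 4 dt. When t = 0, u = 3; when t = 3, u = 15.
The integral becomes 4·∫ sin(u) du from 3 to 15, with antiderivative -4*cos(u).
Back in t: F(t) = -4*cos(4*t + 3).
Then F(3) - F(0) = (-4*cos(15)) - (-4*cos(3)) = 4*cos(3) - 4*cos(15).

4*cos(3) - 4*cos(15)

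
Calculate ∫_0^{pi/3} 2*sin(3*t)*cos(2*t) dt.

Use the identity sin(3*t)cos(2*t) = [sin(5*t) + sin(t)]/2.
An antiderivative is F(t) = -cos(t) - cos(5*t)/5.
Then F(pi/3) - F(0) = (-3/5) - (-6/5) = 3/5.

3/5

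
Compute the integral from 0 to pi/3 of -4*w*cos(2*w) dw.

-sqrt(3)*pi/3 + 3/2

Integrate by parts once (u = w, dv = -4*cos(2*w) dw).
An antiderivative is F(w) = -2*w*sin(2*w) - cos(2*w).
Then F(pi/3) - F(0) = (-sqrt(3)*pi/3 + 1/2) - (-1) = -sqrt(3)*pi/3 + 3/2.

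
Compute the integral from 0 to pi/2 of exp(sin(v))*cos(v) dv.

Let u = sin(v), so du = cos(v) dv. When v = 0, u = 0; when v = pi/2, u = 1.
The integral becomes ∫ exp(u) du from 0 to 1, with antiderivative exp(u).
Back in v: F(v) = exp(sin(v)).
Then F(pi/2) - F(0) = (E) - (1) = -1 + E.

-1 + E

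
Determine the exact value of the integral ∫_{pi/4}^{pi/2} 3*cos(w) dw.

An antiderivative is F(w) = 3*sin(w).
Then F(pi/2) - F(pi/4) = (3) - (3*sqrt(2)/2) = 3 - 3*sqrt(2)/2.

3 - 3*sqrt(2)/2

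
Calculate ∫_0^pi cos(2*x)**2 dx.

Use the identity cos^2(2*x) = (1 + cos(4*x))/2.
An antiderivative is F(x) = x/2 + sin(4*x)/8.
Then F(pi) - F(0) = (pi/2) - (0) = pi/2.

pi/2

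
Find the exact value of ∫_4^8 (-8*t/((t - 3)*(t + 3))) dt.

Factor the denominator: t**2 - 9 = (t + 3)(t - 3).
Partial fractions: -8*t/((t - 3)*(t + 3)) = -4/(t + 3) - 4/(t - 3).
An antiderivative is F(t) = -4*log(t - 3) - 4*log(t + 3).
Then F(8) - F(4) = (-4*log(11) - 4*log(5)) - (-4*log(7)) = -4*log(11) - 4*log(5) + 4*log(7).

-4*log(11) - 4*log(5) + 4*log(7)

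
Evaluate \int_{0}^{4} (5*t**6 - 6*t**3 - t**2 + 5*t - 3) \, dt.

237836/21

By the power rule, an antiderivative is F(t) = 5*t**7/7 - 3*t**4/2 - t**3/3 + 5*t**2/2 - 3*t.
Then F(4) - F(0) = (237836/21) - (0) = 237836/21.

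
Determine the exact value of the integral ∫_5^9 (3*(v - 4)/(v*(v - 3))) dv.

-4*log(5) + 7*log(3)

Factor the denominator: v**2 - 3*v = v(v - 3).
Partial fractions: 3*(v - 4)/(v*(v - 3)) = 4/v - 1/(v - 3).
An antiderivative is F(v) = 4*log(v) - log(v - 3).
Then F(9) - F(5) = (-log(2) + 7*log(3)) - (-log(2) + 4*log(5)) = -4*log(5) + 7*log(3).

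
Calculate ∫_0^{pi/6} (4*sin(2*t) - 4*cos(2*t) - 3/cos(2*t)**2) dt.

1 - 5*sqrt(3)/2

An antiderivative is F(t) = -2*sin(2*t) - 2*cos(2*t) - 3*tan(2*t)/2.
Then F(pi/6) - F(0) = (-5*sqrt(3)/2 - 1) - (-2) = 1 - 5*sqrt(3)/2.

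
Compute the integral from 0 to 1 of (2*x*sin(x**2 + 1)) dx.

Let u = x**2 + 1, so du = 2*x dx. When x = 0, u = 1; when x = 1, u = 2.
The integral becomes ∫ sin(u) du from 1 to 2, with antiderivative -cos(u).
Back in x: F(x) = -cos(x**2 + 1).
Then F(1) - F(0) = (-cos(2)) - (-cos(1)) = -cos(2) + cos(1).

-cos(2) + cos(1)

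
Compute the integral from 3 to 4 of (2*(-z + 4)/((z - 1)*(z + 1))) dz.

-5*log(5) + 3*log(3) + 7*log(2)

Factor the denominator: z**2 - 1 = (z + 1)(z - 1).
Partial fractions: 2*(-z + 4)/((z - 1)*(z + 1)) = -5/(z + 1) + 3/(z - 1).
An antiderivative is F(z) = 3*log(z - 1) - 5*log(z + 1).
Then F(4) - F(3) = (-5*log(5) + 3*log(3)) - (-7*log(2)) = -5*log(5) + 3*log(3) + 7*log(2).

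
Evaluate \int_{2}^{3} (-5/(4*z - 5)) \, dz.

An antiderivative is F(z) = -5*log(4*z - 5)/4.
Then F(3) - F(2) = (-5*log(7)/4) - (-5*log(3)/4) = -5*log(7)/4 + 5*log(3)/4.

-5*log(7)/4 + 5*log(3)/4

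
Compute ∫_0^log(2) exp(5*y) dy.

Let u = exp(y), so du = exp(y) dy. When y = 0, u = 1; when y = log(2), u = 2.
The integral becomes ∫ u**4 du from 1 to 2, with antiderivative u**5/5.
Back in y: F(y) = exp(5*y)/5.
Then F(log(2)) - F(0) = (32/5) - (1/5) = 31/5.

31/5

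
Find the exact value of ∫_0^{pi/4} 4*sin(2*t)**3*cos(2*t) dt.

1/2

Let u = sin(2*t), so du = 2*cos(2*t) dt. When t = 0, u = 0; when t = pi/4, u = 1.
The integral becomes 2·∫ u**3 du from 0 to 1, with antiderivative u**4/2.
Back in t: F(t) = sin(2*t)**4/2.
Then F(pi/4) - F(0) = (1/2) - (0) = 1/2.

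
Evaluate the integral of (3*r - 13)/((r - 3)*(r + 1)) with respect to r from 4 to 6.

-4*log(5) - log(3) + 4*log(7)

Factor the denominator: r**2 - 2*r - 3 = (r + 1)(r - 3).
Partial fractions: (3*r - 13)/((r - 3)*(r + 1)) = 4/(r + 1) - 1/(r - 3).
An antiderivative is F(r) = -log(r - 3) + 4*log(r + 1).
Then F(6) - F(4) = (-log(3) + 4*log(7)) - (4*log(5)) = -4*log(5) - log(3) + 4*log(7).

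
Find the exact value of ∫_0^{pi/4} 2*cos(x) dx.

sqrt(2)

An antiderivative is F(x) = 2*sin(x).
Then F(pi/4) - F(0) = (sqrt(2)) - (0) = sqrt(2).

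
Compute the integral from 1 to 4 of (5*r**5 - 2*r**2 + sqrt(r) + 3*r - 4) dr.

10157/3

By the power rule, an antiderivative is F(r) = 5*r**6/6 + 2*r**(3/2)/3 - 2*r**3/3 + 3*r**2/2 - 4*r.
Then F(4) - F(1) = (3384) - (-5/3) = 10157/3.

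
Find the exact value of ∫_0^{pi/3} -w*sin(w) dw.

Integrate by parts once (u = w, dv = -sin(w) dw).
An antiderivative is F(w) = w*cos(w) - sin(w).
Then F(pi/3) - F(0) = (-sqrt(3)/2 + pi/6) - (0) = -sqrt(3)/2 + pi/6.

-sqrt(3)/2 + pi/6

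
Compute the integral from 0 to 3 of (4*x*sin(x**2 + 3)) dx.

2*cos(3) - 2*cos(12)

Let u = x**2 + 3, so du = 2*x dx. When x = 0, u = 3; when x = 3, u = 12.
The integral becomes 2·∫ sin(u) du from 3 to 12, with antiderivative -2*cos(u).
Back in x: F(x) = -2*cos(x**2 + 3).
Then F(3) - F(0) = (-2*cos(12)) - (-2*cos(3)) = 2*cos(3) - 2*cos(12).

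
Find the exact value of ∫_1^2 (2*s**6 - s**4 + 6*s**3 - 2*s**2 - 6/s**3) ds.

19181/420

By the power rule, an antiderivative is F(s) = 2*s**7/7 - s**5/5 + 3*s**4/2 - 2*s**3/3 + 3/s**2.
Then F(2) - F(1) = (20827/420) - (823/210) = 19181/420.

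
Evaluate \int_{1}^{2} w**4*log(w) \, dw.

Integrate by parts once (u = ln w, dv = w**4 dw).
An antiderivative is F(w) = w**5*(5*log(w) - 1)/25.
Then F(2) - F(1) = (-32/25 + 32*log(2)/5) - (-1/25) = -31/25 + 32*log(2)/5.

-31/25 + 32*log(2)/5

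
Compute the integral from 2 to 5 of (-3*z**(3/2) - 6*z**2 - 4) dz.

-246 - 30*sqrt(5) + 24*sqrt(2)/5

By the power rule, an antiderivative is F(z) = -6*z**(5/2)/5 - 2*z**3 - 4*z.
Then F(5) - F(2) = (-270 - 30*sqrt(5)) - (-24 - 24*sqrt(2)/5) = -246 - 30*sqrt(5) + 24*sqrt(2)/5.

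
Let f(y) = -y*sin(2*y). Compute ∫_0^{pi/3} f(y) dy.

Integrate by parts once (u = y, dv = -sin(2*y) dy).
An antiderivative is F(y) = y*cos(2*y)/2 - sin(2*y)/4.
Then F(pi/3) - F(0) = (-pi/12 - sqrt(3)/8) - (0) = -pi/12 - sqrt(3)/8.

-pi/12 - sqrt(3)/8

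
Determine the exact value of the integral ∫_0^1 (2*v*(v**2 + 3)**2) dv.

Let u = v**2 + 3, so du = 2*v dv. When v = 0, u = 3; when v = 1, u = 4.
The integral becomes ∫ u**2 du from 3 to 4, with antiderivative u**3/3.
Back in v: F(v) = (v**2 + 3)**3/3.
Then F(1) - F(0) = (64/3) - (9) = 37/3.

37/3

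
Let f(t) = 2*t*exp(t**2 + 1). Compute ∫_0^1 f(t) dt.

-exp(1) + exp(2)

Let u = t**2 + 1, so du = 2*t dt. When t = 0, u = 1; when t = 1, u = 2.
The integral becomes ∫ exp(u) du from 1 to 2, with antiderivative exp(u).
Back in t: F(t) = exp(t**2 + 1).
Then F(1) - F(0) = (exp(2)) - (exp(1)) = -exp(1) + exp(2).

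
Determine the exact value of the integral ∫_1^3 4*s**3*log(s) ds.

Integrate by parts once (u = ln s, dv = 4*s**3 ds).
An antiderivative is F(s) = s**4*(4*log(s) - 1)/4.
Then F(3) - F(1) = (-81/4 + 81*log(3)) - (-1/4) = -20 + 81*log(3).

-20 + 81*log(3)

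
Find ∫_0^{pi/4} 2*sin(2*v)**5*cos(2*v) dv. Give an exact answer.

1/6

Let u = sin(2*v), so du = 2*cos(2*v) dv. When v = 0, u = 0; when v = pi/4, u = 1.
The integral becomes ∫ u**5 du from 0 to 1, with antiderivative u**6/6.
Back in v: F(v) = sin(2*v)**6/6.
Then F(pi/4) - F(0) = (1/6) - (0) = 1/6.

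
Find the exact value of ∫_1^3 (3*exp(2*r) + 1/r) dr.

-3*exp(2)/2 + log(3) + 3*exp(6)/2

An antiderivative is F(r) = 3*exp(2*r)/2 + log(r).
Then F(3) - F(1) = (log(3) + 3*exp(6)/2) - (3*exp(2)/2) = -3*exp(2)/2 + log(3) + 3*exp(6)/2.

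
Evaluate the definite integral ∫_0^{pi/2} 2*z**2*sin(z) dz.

Integrate by parts twice (u = z^2, dv = 2*sin(z) dz).
An antiderivative is F(z) = -2*z**2*cos(z) + 4*z*sin(z) + 4*cos(z).
Then F(pi/2) - F(0) = (2*pi) - (4) = -4 + 2*pi.

-4 + 2*pi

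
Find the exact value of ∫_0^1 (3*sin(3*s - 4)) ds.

Let u = 3*s - 4, so du = 3 ds. When s = 0, u = -4; when s = 1, u = -1.
The integral becomes ∫ sin(u) du from -4 to -1, with antiderivative -cos(u).
Back in s: F(s) = -cos(3*s - 4).
Then F(1) - F(0) = (-cos(1)) - (-cos(4)) = cos(4) - cos(1).

cos(4) - cos(1)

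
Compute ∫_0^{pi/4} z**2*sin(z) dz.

-2 - sqrt(2)*pi**2/32 + sqrt(2)*pi/4 + sqrt(2)

Integrate by parts twice (u = z^2, dv = sin(z) dz).
An antiderivative is F(z) = -z**2*cos(z) + 2*z*sin(z) + 2*cos(z).
Then F(pi/4) - F(0) = (sqrt(2)*(-pi**2 + 8*pi + 32)/32) - (2) = -2 - sqrt(2)*pi**2/32 + sqrt(2)*pi/4 + sqrt(2).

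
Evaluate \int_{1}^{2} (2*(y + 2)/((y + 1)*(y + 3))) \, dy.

Factor the denominator: y**2 + 4*y + 3 = (y + 3)(y + 1).
Partial fractions: 2*(y + 2)/((y + 1)*(y + 3)) = 1/(y + 3) + 1/(y + 1).
An antiderivative is F(y) = log(y + 1) + log(y + 3).
Then F(2) - F(1) = (log(15)) - (log(8)) = log(15/8).

log(15/8)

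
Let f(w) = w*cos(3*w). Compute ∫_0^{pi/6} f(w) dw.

-1/9 + pi/18

Integrate by parts once (u = w, dv = cos(3*w) dw).
An antiderivative is F(w) = w*sin(3*w)/3 + cos(3*w)/9.
Then F(pi/6) - F(0) = (pi/18) - (1/9) = -1/9 + pi/18.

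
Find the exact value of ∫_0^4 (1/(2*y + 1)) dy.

An antiderivative is F(y) = log(2*y + 1)/2.
Then F(4) - F(0) = (log(3)) - (0) = log(3).

log(3)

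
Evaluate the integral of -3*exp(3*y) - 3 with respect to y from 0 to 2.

-exp(6) - 5

An antiderivative is F(y) = -exp(3*y) - 3*y.
Then F(2) - F(0) = (-exp(6) - 6) - (-1) = -exp(6) - 5.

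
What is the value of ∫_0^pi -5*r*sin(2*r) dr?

5*pi/2

Integrate by parts once (u = r, dv = -5*sin(2*r) dr).
An antiderivative is F(r) = 5*r*cos(2*r)/2 - 5*sin(2*r)/4.
Then F(pi) - F(0) = (5*pi/2) - (0) = 5*pi/2.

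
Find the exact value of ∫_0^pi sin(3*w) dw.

2/3

An antiderivative is F(w) = -cos(3*w)/3.
Then F(pi) - F(0) = (1/3) - (-1/3) = 2/3.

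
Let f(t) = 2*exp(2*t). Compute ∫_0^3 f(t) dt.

-1 + exp(6)

Let u = 2*t, so du = 2 dt. When t = 0, u = 0; when t = 3, u = 6.
The integral becomes ∫ exp(u) du from 0 to 6, with antiderivative exp(u).
Back in t: F(t) = exp(2*t).
Then F(3) - F(0) = (exp(6)) - (1) = -1 + exp(6).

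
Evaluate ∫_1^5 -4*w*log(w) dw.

Integrate by parts once (u = ln w, dv = -4*w dw).
An antiderivative is F(w) = -w**2*(2*log(w) - 1).
Then F(5) - F(1) = (25 - 50*log(5)) - (1) = 24 - 50*log(5).

24 - 50*log(5)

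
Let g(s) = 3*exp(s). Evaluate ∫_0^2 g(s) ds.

-3 + 3*exp(2)

An antiderivative is F(s) = 3*exp(s).
Then F(2) - F(0) = (3*exp(2)) - (3) = -3 + 3*exp(2).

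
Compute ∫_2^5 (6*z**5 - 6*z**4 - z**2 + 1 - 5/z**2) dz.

By the power rule, an antiderivative is F(z) = z**6 - 6*z**5/5 - z**3/3 + z + 5/z.
Then F(5) - F(2) = (35518/3) - (823/30) = 118119/10.

118119/10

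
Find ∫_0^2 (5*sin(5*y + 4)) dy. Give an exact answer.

Let u = 5*y + 4, so du = 5 dy. When y = 0, u = 4; when y = 2, u = 14.
The integral becomes ∫ sin(u) du from 4 to 14, with antiderivative -cos(u).
Back in y: F(y) = -cos(5*y + 4).
Then F(2) - F(0) = (-cos(14)) - (-cos(4)) = cos(4) - cos(14).

cos(4) - cos(14)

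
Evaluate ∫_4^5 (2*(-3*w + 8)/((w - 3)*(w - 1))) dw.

-11*log(2) + 5*log(3)

Factor the denominator: w**2 - 4*w + 3 = (w - 1)(w - 3).
Partial fractions: 2*(-3*w + 8)/((w - 3)*(w - 1)) = -5/(w - 1) - 1/(w - 3).
An antiderivative is F(w) = -log(w - 3) - 5*log(w - 1).
Then F(5) - F(4) = (-11*log(2)) - (-5*log(3)) = -11*log(2) + 5*log(3).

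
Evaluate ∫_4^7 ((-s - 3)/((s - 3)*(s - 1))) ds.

Factor the denominator: s**2 - 4*s + 3 = (s - 1)(s - 3).
Partial fractions: (-s - 3)/((s - 3)*(s - 1)) = 2/(s - 1) - 3/(s - 3).
An antiderivative is F(s) = -3*log(s - 3) + 2*log(s - 1).
Then F(7) - F(4) = (log(9/16)) - (log(9)) = -log(16).

-log(16)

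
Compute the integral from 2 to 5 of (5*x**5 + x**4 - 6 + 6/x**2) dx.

135699/10

By the power rule, an antiderivative is F(x) = 5*x**6/6 + x**5/5 - 6*x - 6/x.
Then F(5) - F(2) = (408439/30) - (671/15) = 135699/10.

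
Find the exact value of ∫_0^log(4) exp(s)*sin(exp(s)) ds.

Let u = exp(s), so du = exp(s) ds. When s = 0, u = 1; when s = log(4), u = 4.
The integral becomes ∫ sin(u) du from 1 to 4, with antiderivative -cos(u).
Back in s: F(s) = -cos(exp(s)).
Then F(log(4)) - F(0) = (-cos(4)) - (-cos(1)) = cos(1) - cos(4).

cos(1) - cos(4)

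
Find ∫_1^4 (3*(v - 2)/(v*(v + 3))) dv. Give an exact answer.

Factor the denominator: v**2 + 3*v = (v + 3)v.
Partial fractions: 3*(v - 2)/(v*(v + 3)) = 5/(v + 3) - 2/v.
An antiderivative is F(v) = -2*log(v) + 5*log(v + 3).
Then F(4) - F(1) = (-4*log(2) + 5*log(7)) - (10*log(2)) = -14*log(2) + 5*log(7).

-14*log(2) + 5*log(7)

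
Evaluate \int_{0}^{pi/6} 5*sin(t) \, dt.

An antiderivative is F(t) = -5*cos(t).
Then F(pi/6) - F(0) = (-5*sqrt(3)/2) - (-5) = 5 - 5*sqrt(3)/2.

5 - 5*sqrt(3)/2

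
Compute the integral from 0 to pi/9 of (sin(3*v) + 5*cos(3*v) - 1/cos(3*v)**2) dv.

1/6 + sqrt(3)/2

An antiderivative is F(v) = 5*sin(3*v)/3 - cos(3*v)/3 - tan(3*v)/3.
Then F(pi/9) - F(0) = (-1/6 + sqrt(3)/2) - (-1/3) = 1/6 + sqrt(3)/2.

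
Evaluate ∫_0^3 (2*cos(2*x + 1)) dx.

Let u = 2*x + 1, so du = 2 dx. When x = 0, u = 1; when x = 3, u = 7.
The integral becomes ∫ cos(u) du from 1 to 7, with antiderivative sin(u).
Back in x: F(x) = sin(2*x + 1).
Then F(3) - F(0) = (sin(7)) - (sin(1)) = -sin(1) + sin(7).

-sin(1) + sin(7)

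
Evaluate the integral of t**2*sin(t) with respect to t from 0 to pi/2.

Integrate by parts twice (u = t^2, dv = sin(t) dt).
An antiderivative is F(t) = -t**2*cos(t) + 2*t*sin(t) + 2*cos(t).
Then F(pi/2) - F(0) = (pi) - (2) = -2 + pi.

-2 + pi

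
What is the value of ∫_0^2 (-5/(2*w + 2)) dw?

An antiderivative is F(w) = -5*log(2*w + 2)/2.
Then F(2) - F(0) = (-5*log(6)/2) - (-5*log(2)/2) = -5*log(3)/2.

-5*log(3)/2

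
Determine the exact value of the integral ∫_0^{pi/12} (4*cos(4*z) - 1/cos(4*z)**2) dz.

sqrt(3)/4

An antiderivative is F(z) = sin(4*z) - tan(4*z)/4.
Then F(pi/12) - F(0) = (sqrt(3)/4) - (0) = sqrt(3)/4.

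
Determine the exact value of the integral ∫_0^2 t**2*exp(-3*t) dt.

Integrate by parts twice (u = t^2, dv = exp(-3*t) dt).
An antiderivative is F(t) = (-9*t**2 - 6*t - 2)*exp(-3*t)/27.
Then F(2) - F(0) = (-50*exp(-6)/27) - (-2/27) = 2/27 - 50*exp(-6)/27.

2/27 - 50*exp(-6)/27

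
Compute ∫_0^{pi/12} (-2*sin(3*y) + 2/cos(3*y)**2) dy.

An antiderivative is F(y) = 2*cos(3*y)/3 + 2*tan(3*y)/3.
Then F(pi/12) - F(0) = (sqrt(2)/3 + 2/3) - (2/3) = sqrt(2)/3.

sqrt(2)/3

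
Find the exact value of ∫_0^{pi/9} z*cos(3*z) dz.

Integrate by parts once (u = z, dv = cos(3*z) dz).
An antiderivative is F(z) = z*sin(3*z)/3 + cos(3*z)/9.
Then F(pi/9) - F(0) = (1/18 + sqrt(3)*pi/54) - (1/9) = -1/18 + sqrt(3)*pi/54.

-1/18 + sqrt(3)*pi/54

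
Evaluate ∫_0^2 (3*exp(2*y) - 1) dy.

An antiderivative is F(y) = 3*exp(2*y)/2 - y.
Then F(2) - F(0) = (-2 + 3*exp(4)/2) - (3/2) = -7/2 + 3*exp(4)/2.

-7/2 + 3*exp(4)/2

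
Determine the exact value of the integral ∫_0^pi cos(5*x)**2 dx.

Use the identity cos^2(5*x) = (1 + cos(10*x))/2.
An antiderivative is F(x) = x/2 + sin(10*x)/20.
Then F(pi) - F(0) = (pi/2) - (0) = pi/2.

pi/2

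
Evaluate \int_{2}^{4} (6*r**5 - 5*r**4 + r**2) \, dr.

By the power rule, an antiderivative is F(r) = r**6 - r**5 + r**3/3.
Then F(4) - F(2) = (9280/3) - (104/3) = 9176/3.

9176/3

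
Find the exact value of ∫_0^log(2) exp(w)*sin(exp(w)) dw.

-cos(2) + cos(1)

Let u = exp(w), so du = exp(w) dw. When w = 0, u = 1; when w = log(2), u = 2.
The integral becomes ∫ sin(u) du from 1 to 2, with antiderivative -cos(u).
Back in w: F(w) = -cos(exp(w)).
Then F(log(2)) - F(0) = (-cos(2)) - (-cos(1)) = -cos(2) + cos(1).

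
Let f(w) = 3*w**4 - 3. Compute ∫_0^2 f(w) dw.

66/5

By the power rule, an antiderivative is F(w) = 3*w**5/5 - 3*w.
Then F(2) - F(0) = (66/5) - (0) = 66/5.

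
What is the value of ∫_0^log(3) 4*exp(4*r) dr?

80

Let u = exp(r), so du = exp(r) dr. When r = 0, u = 1; when r = log(3), u = 3.
The integral becomes 4·∫ u**3 du from 1 to 3, with antiderivative u**4.
Back in r: F(r) = exp(4*r).
Then F(log(3)) - F(0) = (81) - (1) = 80.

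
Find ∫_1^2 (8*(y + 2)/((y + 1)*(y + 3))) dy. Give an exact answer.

-12*log(2) + 4*log(3) + 4*log(5)

Factor the denominator: y**2 + 4*y + 3 = (y + 3)(y + 1).
Partial fractions: 8*(y + 2)/((y + 1)*(y + 3)) = 4/(y + 3) + 4/(y + 1).
An antiderivative is F(y) = 4*log(y + 1) + 4*log(y + 3).
Then F(2) - F(1) = (4*log(3) + 4*log(5)) - (12*log(2)) = -12*log(2) + 4*log(3) + 4*log(5).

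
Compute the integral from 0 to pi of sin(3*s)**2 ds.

pi/2

Use the identity sin^2(3*s) = (1 - cos(6*s))/2.
An antiderivative is F(s) = s/2 - sin(6*s)/12.
Then F(pi) - F(0) = (pi/2) - (0) = pi/2.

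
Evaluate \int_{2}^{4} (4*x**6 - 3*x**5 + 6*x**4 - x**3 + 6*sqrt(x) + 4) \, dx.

295524/35 - 8*sqrt(2)

By the power rule, an antiderivative is F(x) = 4*x**7/7 - x**6/2 + 6*x**5/5 - x**4/4 + 4*x**(3/2) + 4*x.
Then F(4) - F(2) = (298448/35) - (8*sqrt(2) + 2924/35) = 295524/35 - 8*sqrt(2).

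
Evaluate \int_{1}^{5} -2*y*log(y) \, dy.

Integrate by parts once (u = ln y, dv = -2*y dy).
An antiderivative is F(y) = -y**2*(2*log(y) - 1)/2.
Then F(5) - F(1) = (25/2 - 25*log(5)) - (1/2) = 12 - 25*log(5).

12 - 25*log(5)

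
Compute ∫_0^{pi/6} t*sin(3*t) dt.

1/9

Integrate by parts once (u = t, dv = sin(3*t) dt).
An antiderivative is F(t) = -t*cos(3*t)/3 + sin(3*t)/9.
Then F(pi/6) - F(0) = (1/9) - (0) = 1/9.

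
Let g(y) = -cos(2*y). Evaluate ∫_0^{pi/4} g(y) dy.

An antiderivative is F(y) = -sin(2*y)/2.
Then F(pi/4) - F(0) = (-1/2) - (0) = -1/2.

-1/2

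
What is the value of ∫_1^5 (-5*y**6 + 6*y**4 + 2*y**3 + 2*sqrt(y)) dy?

-5433056/105 + 20*sqrt(5)/3

By the power rule, an antiderivative is F(y) = -5*y**7/7 + 6*y**5/5 + y**4/2 + 4*y**(3/2)/3.
Then F(5) - F(1) = (-724375/14 + 20*sqrt(5)/3) - (487/210) = -5433056/105 + 20*sqrt(5)/3.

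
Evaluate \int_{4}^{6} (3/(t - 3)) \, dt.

An antiderivative is F(t) = 3*log(t - 3).
Then F(6) - F(4) = (log(27)) - (0) = log(27).

log(27)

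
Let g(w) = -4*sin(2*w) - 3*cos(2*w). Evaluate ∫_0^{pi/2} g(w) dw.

-4

An antiderivative is F(w) = -3*sin(2*w)/2 + 2*cos(2*w).
Then F(pi/2) - F(0) = (-2) - (2) = -4.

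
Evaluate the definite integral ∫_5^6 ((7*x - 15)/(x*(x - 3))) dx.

Factor the denominator: x**2 - 3*x = x(x - 3).
Partial fractions: (7*x - 15)/(x*(x - 3)) = 5/x + 2/(x - 3).
An antiderivative is F(x) = 5*log(x) + 2*log(x - 3).
Then F(6) - F(5) = (5*log(2) + 7*log(3)) - (2*log(2) + 5*log(5)) = -5*log(5) + 3*log(2) + 7*log(3).

-5*log(5) + 3*log(2) + 7*log(3)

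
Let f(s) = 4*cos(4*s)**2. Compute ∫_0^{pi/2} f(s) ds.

Use the identity cos^2(4*s) = (1 + cos(8*s))/2.
An antiderivative is F(s) = 2*s + sin(8*s)/4.
Then F(pi/2) - F(0) = (pi) - (0) = pi.

pi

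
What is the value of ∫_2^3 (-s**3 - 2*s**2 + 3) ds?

By the power rule, an antiderivative is F(s) = -s**4/4 - 2*s**3/3 + 3*s.
Then F(3) - F(2) = (-117/4) - (-10/3) = -311/12.

-311/12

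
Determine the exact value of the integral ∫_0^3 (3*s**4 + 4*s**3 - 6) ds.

1044/5

By the power rule, an antiderivative is F(s) = 3*s**5/5 + s**4 - 6*s.
Then F(3) - F(0) = (1044/5) - (0) = 1044/5.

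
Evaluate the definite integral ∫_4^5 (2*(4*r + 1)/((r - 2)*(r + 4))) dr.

Factor the denominator: r**2 + 2*r - 8 = (r + 4)(r - 2).
Partial fractions: 2*(4*r + 1)/((r - 2)*(r + 4)) = 5/(r + 4) + 3/(r - 2).
An antiderivative is F(r) = 3*log(r - 2) + 5*log(r + 4).
Then F(5) - F(4) = (13*log(3)) - (18*log(2)) = -18*log(2) + 13*log(3).

-18*log(2) + 13*log(3)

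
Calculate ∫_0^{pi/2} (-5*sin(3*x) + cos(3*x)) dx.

An antiderivative is F(x) = sin(3*x)/3 + 5*cos(3*x)/3.
Then F(pi/2) - F(0) = (-1/3) - (5/3) = -2.

-2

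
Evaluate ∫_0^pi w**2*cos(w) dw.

-2*pi

Integrate by parts twice (u = w^2, dv = cos(w) dw).
An antiderivative is F(w) = w**2*sin(w) + 2*w*cos(w) - 2*sin(w).
Then F(pi) - F(0) = (-2*pi) - (0) = -2*pi.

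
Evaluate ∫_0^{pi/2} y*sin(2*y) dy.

Integrate by parts once (u = y, dv = sin(2*y) dy).
An antiderivative is F(y) = -y*cos(2*y)/2 + sin(2*y)/4.
Then F(pi/2) - F(0) = (pi/4) - (0) = pi/4.

pi/4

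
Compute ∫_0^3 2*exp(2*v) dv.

-1 + exp(6)

Let u = 2*v, so du = 2 dv. When v = 0, u = 0; when v = 3, u = 6.
The integral becomes ∫ exp(u) du from 0 to 6, with antiderivative exp(u).
Back in v: F(v) = exp(2*v).
Then F(3) - F(0) = (exp(6)) - (1) = -1 + exp(6).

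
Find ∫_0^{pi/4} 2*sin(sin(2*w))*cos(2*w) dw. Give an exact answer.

1 - cos(1)

Let u = sin(2*w), so du = 2*cos(2*w) dw. When w = 0, u = 0; when w = pi/4, u = 1.
The integral becomes ∫ sin(u) du from 0 to 1, with antiderivative -cos(u).
Back in w: F(w) = -cos(sin(2*w)).
Then F(pi/4) - F(0) = (-cos(1)) - (-1) = 1 - cos(1).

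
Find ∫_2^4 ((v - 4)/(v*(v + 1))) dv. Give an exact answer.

-5*log(3) - 4*log(2) + 5*log(5)

Factor the denominator: v**2 + v = (v + 1)v.
Partial fractions: (v - 4)/(v*(v + 1)) = 5/(v + 1) - 4/v.
An antiderivative is F(v) = -4*log(v) + 5*log(v + 1).
Then F(4) - F(2) = (-8*log(2) + 5*log(5)) - (-4*log(2) + 5*log(3)) = -5*log(3) - 4*log(2) + 5*log(5).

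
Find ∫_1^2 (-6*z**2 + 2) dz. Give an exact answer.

By the power rule, an antiderivative is F(z) = -2*z**3 + 2*z.
Then F(2) - F(1) = (-12) - (0) = -12.

-12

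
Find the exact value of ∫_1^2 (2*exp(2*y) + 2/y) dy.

An antiderivative is F(y) = exp(2*y) + 2*log(y).
Then F(2) - F(1) = (log(4) + exp(4)) - (exp(2)) = -exp(2) + log(4) + exp(4).

-exp(2) + log(4) + exp(4)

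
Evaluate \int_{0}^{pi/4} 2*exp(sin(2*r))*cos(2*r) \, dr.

-1 + E

Let u = sin(2*r), so du = 2*cos(2*r) dr. When r = 0, u = 0; when r = pi/4, u = 1.
The integral becomes ∫ exp(u) du from 0 to 1, with antiderivative exp(u).
Back in r: F(r) = exp(sin(2*r)).
Then F(pi/4) - F(0) = (E) - (1) = -1 + E.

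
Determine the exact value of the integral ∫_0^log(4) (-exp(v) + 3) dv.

-3 + log(64)

An antiderivative is F(v) = 3*v - exp(v).
Then F(log(4)) - F(0) = (-4 + log(64)) - (-1) = -3 + log(64).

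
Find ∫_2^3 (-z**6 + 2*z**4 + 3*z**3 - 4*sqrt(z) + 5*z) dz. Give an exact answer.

By the power rule, an antiderivative is F(z) = -z**7/7 + 2*z**5/5 + 3*z**4/4 - 8*z**(3/2)/3 + 5*z**2/2.
Then F(3) - F(2) = (-18477/140 - 8*sqrt(3)) - (578/35 - 16*sqrt(2)/3) = -20789/140 - 8*sqrt(3) + 16*sqrt(2)/3.

-20789/140 - 8*sqrt(3) + 16*sqrt(2)/3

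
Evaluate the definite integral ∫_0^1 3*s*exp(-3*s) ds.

Integrate by parts once (u = s, dv = 3*exp(-3*s) ds).
An antiderivative is F(s) = (-3*s - 1)*exp(-3*s)/3.
Then F(1) - F(0) = (-4*exp(-3)/3) - (-1/3) = (-4 + exp(3))*exp(-3)/3.

(-4 + exp(3))*exp(-3)/3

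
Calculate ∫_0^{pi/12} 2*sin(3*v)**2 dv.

Use the identity sin^2(3*v) = (1 - cos(6*v))/2.
An antiderivative is F(v) = v - sin(6*v)/6.
Then F(pi/12) - F(0) = (-1/6 + pi/12) - (0) = -1/6 + pi/12.

-1/6 + pi/12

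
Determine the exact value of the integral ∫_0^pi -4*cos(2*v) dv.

An antiderivative is F(v) = -2*sin(2*v).
Then F(pi) - F(0) = (0) - (0) = 0.

0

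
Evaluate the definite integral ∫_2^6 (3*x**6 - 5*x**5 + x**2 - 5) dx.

By the power rule, an antiderivative is F(x) = 3*x**7/7 - 5*x**6/6 + x**3/3 - 5*x.
Then F(6) - F(2) = (567942/7) - (-122/21) = 1703948/21.

1703948/21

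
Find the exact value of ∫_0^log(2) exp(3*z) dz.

7/3

Let u = exp(z), so du = exp(z) dz. When z = 0, u = 1; when z = log(2), u = 2.
The integral becomes ∫ u**2 du from 1 to 2, with antiderivative u**3/3.
Back in z: F(z) = exp(3*z)/3.
Then F(log(2)) - F(0) = (8/3) - (1/3) = 7/3.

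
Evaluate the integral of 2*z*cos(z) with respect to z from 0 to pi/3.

Integrate by parts once (u = z, dv = 2*cos(z) dz).
An antiderivative is F(z) = 2*z*sin(z) + 2*cos(z).
Then F(pi/3) - F(0) = (1 + sqrt(3)*pi/3) - (2) = -1 + sqrt(3)*pi/3.

-1 + sqrt(3)*pi/3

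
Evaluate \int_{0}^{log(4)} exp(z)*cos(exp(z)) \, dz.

Let u = exp(z), so du = exp(z) dz. When z = 0, u = 1; when z = log(4), u = 4.
The integral becomes ∫ cos(u) du from 1 to 4, with antiderivative sin(u).
Back in z: F(z) = sin(exp(z)).
Then F(log(4)) - F(0) = (sin(4)) - (sin(1)) = -sin(1) + sin(4).

-sin(1) + sin(4)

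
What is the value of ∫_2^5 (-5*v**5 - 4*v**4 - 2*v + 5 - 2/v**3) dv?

-1544811/100

By the power rule, an antiderivative is F(v) = -5*v**6/6 - 4*v**5/5 - v**2 + 5*v + v**(-2).
Then F(5) - F(2) = (-2328119/150) - (-4361/60) = -1544811/100.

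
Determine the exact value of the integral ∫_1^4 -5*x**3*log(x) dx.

Integrate by parts once (u = ln x, dv = -5*x**3 dx).
An antiderivative is F(x) = -5*x**4*(4*log(x) - 1)/16.
Then F(4) - F(1) = (80 - 640*log(2)) - (5/16) = 1275/16 - 640*log(2).

1275/16 - 640*log(2)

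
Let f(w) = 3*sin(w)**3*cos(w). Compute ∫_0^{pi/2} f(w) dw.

Let u = sin(w), so du = cos(w) dw. When w = 0, u = 0; when w = pi/2, u = 1.
The integral becomes 3·∫ u**3 du from 0 to 1, with antiderivative 3*u**4/4.
Back in w: F(w) = 3*sin(w)**4/4.
Then F(pi/2) - F(0) = (3/4) - (0) = 3/4.

3/4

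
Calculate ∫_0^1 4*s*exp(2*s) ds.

Integrate by parts once (u = s, dv = 4*exp(2*s) ds).
An antiderivative is F(s) = (2*s - 1)*exp(2*s).
Then F(1) - F(0) = (exp(2)) - (-1) = 1 + exp(2).

1 + exp(2)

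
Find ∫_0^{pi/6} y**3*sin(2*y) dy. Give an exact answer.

Integrate by parts 3 times (u = y^3, dv = sin(2*y) dy).
An antiderivative is F(y) = -y**3*cos(2*y)/2 + 3*y**2*sin(2*y)/4 + 3*y*cos(2*y)/4 - 3*sin(2*y)/8.
Then F(pi/6) - F(0) = (-3*sqrt(3)/16 - pi**3/864 + sqrt(3)*pi**2/96 + pi/16) - (0) = -3*sqrt(3)/16 - pi**3/864 + sqrt(3)*pi**2/96 + pi/16.

-3*sqrt(3)/16 - pi**3/864 + sqrt(3)*pi**2/96 + pi/16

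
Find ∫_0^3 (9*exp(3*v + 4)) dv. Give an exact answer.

Let u = 3*v + 4, so du = 3 dv. When v = 0, u = 4; when v = 3, u = 13.
The integral becomes 3·∫ exp(u) du from 4 to 13, with antiderivative 3*exp(u).
Back in v: F(v) = 3*exp(3*v + 4).
Then F(3) - F(0) = (3*exp(13)) - (3*exp(4)) = -3*(1 - exp(9))*exp(4).

-3*(1 - exp(9))*exp(4)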